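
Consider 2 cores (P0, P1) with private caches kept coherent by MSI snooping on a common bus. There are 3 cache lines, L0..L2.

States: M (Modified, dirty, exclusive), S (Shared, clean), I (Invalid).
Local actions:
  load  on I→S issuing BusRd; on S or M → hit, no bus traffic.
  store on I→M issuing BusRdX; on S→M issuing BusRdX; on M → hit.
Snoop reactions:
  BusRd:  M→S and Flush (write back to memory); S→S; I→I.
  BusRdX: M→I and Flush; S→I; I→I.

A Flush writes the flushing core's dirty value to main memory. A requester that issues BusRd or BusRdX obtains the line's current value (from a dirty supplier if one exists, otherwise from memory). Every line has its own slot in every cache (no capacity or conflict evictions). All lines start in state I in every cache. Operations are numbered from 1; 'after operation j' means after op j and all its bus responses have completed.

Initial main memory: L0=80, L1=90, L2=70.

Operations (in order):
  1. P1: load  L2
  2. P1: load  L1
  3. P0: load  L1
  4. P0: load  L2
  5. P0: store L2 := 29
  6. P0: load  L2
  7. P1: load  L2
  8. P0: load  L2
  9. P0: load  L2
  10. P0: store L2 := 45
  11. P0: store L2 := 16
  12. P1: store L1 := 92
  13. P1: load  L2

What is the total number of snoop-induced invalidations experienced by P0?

  op1 P1: load  L2 → I/S on L2; bus BusRd; mem=70
  op2 P1: load  L1 → I/S on L1; bus BusRd; mem=90
  op3 P0: load  L1 → S/S on L1; bus BusRd; mem=90
  op4 P0: load  L2 → S/S on L2; bus BusRd; mem=70
  op5 P0: store L2 := 29 → M/I on L2; bus BusRdX; mem=70
  op6 P0: load  L2 → M/I on L2; bus (none); mem=70
  op7 P1: load  L2 → S/S on L2; bus BusRd Flush; mem=29
  op8 P0: load  L2 → S/S on L2; bus (none); mem=29
  op9 P0: load  L2 → S/S on L2; bus (none); mem=29
  op10 P0: store L2 := 45 → M/I on L2; bus BusRdX; mem=29
  op11 P0: store L2 := 16 → M/I on L2; bus (none); mem=29
  op12 P1: store L1 := 92 → I/M on L1; bus BusRdX; mem=90
  op13 P1: load  L2 → S/S on L2; bus BusRd Flush; mem=16

invalidations = 1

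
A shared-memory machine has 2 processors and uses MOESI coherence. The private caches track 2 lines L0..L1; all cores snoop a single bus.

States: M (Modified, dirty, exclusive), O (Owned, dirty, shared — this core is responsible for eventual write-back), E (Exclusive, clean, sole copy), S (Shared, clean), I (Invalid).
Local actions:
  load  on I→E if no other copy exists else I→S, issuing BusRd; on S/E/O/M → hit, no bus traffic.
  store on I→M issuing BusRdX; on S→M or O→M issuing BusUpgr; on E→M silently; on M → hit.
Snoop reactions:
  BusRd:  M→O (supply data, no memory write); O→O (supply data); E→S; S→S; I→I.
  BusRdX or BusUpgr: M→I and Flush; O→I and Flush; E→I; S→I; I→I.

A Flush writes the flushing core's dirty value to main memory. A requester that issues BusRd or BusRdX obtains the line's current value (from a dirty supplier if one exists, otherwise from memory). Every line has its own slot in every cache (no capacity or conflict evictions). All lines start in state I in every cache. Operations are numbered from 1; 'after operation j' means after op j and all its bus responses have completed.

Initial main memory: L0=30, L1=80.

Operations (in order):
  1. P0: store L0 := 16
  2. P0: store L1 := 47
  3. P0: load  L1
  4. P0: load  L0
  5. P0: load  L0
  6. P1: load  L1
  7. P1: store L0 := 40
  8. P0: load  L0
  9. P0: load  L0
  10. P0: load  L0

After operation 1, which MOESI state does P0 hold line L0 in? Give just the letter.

step 1: P0: store L0 := 16  ⟶  MI  (L0)  txn=BusRdX  M[L0]=30
step 2: P0: store L1 := 47  ⟶  MI  (L1)  txn=BusRdX  M[L1]=80
step 3: P0: load  L1  ⟶  MI  (L1)  txn=∅  M[L1]=80
step 4: P0: load  L0  ⟶  MI  (L0)  txn=∅  M[L0]=30
step 5: P0: load  L0  ⟶  MI  (L0)  txn=∅  M[L0]=30
step 6: P1: load  L1  ⟶  OS  (L1)  txn=BusRd  M[L1]=80
step 7: P1: store L0 := 40  ⟶  IM  (L0)  txn=BusRdX+Flush  M[L0]=16
step 8: P0: load  L0  ⟶  SO  (L0)  txn=BusRd  M[L0]=16
step 9: P0: load  L0  ⟶  SO  (L0)  txn=∅  M[L0]=16
step 10: P0: load  L0  ⟶  SO  (L0)  txn=∅  M[L0]=16

state = M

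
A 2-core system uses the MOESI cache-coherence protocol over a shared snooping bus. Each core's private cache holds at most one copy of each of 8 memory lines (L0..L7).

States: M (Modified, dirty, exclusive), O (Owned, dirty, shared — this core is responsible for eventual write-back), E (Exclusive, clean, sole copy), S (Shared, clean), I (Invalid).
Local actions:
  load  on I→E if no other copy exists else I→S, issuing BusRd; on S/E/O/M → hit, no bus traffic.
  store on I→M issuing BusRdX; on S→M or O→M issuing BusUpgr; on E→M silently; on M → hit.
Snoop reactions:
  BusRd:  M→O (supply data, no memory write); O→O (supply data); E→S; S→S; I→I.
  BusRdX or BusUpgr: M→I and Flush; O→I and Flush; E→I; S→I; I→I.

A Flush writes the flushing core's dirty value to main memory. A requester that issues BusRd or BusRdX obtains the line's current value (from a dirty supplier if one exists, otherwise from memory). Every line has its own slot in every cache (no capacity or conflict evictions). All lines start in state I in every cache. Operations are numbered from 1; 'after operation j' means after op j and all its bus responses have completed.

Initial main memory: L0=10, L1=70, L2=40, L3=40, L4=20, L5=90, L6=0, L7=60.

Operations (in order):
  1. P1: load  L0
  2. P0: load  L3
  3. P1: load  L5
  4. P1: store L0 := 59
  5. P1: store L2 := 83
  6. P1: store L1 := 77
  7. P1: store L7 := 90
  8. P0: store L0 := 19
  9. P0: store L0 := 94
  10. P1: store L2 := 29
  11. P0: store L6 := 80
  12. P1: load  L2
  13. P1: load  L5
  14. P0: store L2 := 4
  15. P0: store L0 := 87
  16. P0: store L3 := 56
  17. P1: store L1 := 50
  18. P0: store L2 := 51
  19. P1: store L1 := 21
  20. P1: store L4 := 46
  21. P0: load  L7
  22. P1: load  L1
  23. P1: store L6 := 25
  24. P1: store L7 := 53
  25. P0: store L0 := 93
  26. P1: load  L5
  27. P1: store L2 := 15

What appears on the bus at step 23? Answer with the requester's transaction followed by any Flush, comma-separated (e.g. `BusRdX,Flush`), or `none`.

bus = BusRdX,Flush

1. P1: load  L0  bus=[BusRd]  L0: P0=I P1=E  mem[L0]=10
2. P0: load  L3  bus=[BusRd]  L3: P0=E P1=I  mem[L3]=40
3. P1: load  L5  bus=[BusRd]  L5: P0=I P1=E  mem[L5]=90
4. P1: store L0 := 59  bus=[-]  L0: P0=I P1=M  mem[L0]=10
5. P1: store L2 := 83  bus=[BusRdX]  L2: P0=I P1=M  mem[L2]=40
6. P1: store L1 := 77  bus=[BusRdX]  L1: P0=I P1=M  mem[L1]=70
7. P1: store L7 := 90  bus=[BusRdX]  L7: P0=I P1=M  mem[L7]=60
8. P0: store L0 := 19  bus=[BusRdX,Flush]  L0: P0=M P1=I  mem[L0]=59
9. P0: store L0 := 94  bus=[-]  L0: P0=M P1=I  mem[L0]=59
10. P1: store L2 := 29  bus=[-]  L2: P0=I P1=M  mem[L2]=40
11. P0: store L6 := 80  bus=[BusRdX]  L6: P0=M P1=I  mem[L6]=0
12. P1: load  L2  bus=[-]  L2: P0=I P1=M  mem[L2]=40
13. P1: load  L5  bus=[-]  L5: P0=I P1=E  mem[L5]=90
14. P0: store L2 := 4  bus=[BusRdX,Flush]  L2: P0=M P1=I  mem[L2]=29
15. P0: store L0 := 87  bus=[-]  L0: P0=M P1=I  mem[L0]=59
16. P0: store L3 := 56  bus=[-]  L3: P0=M P1=I  mem[L3]=40
17. P1: store L1 := 50  bus=[-]  L1: P0=I P1=M  mem[L1]=70
18. P0: store L2 := 51  bus=[-]  L2: P0=M P1=I  mem[L2]=29
19. P1: store L1 := 21  bus=[-]  L1: P0=I P1=M  mem[L1]=70
20. P1: store L4 := 46  bus=[BusRdX]  L4: P0=I P1=M  mem[L4]=20
21. P0: load  L7  bus=[BusRd]  L7: P0=S P1=O  mem[L7]=60
22. P1: load  L1  bus=[-]  L1: P0=I P1=M  mem[L1]=70
23. P1: store L6 := 25  bus=[BusRdX,Flush]  L6: P0=I P1=M  mem[L6]=80
24. P1: store L7 := 53  bus=[BusUpgr]  L7: P0=I P1=M  mem[L7]=60
25. P0: store L0 := 93  bus=[-]  L0: P0=M P1=I  mem[L0]=59
26. P1: load  L5  bus=[-]  L5: P0=I P1=E  mem[L5]=90
27. P1: store L2 := 15  bus=[BusRdX,Flush]  L2: P0=I P1=M  mem[L2]=51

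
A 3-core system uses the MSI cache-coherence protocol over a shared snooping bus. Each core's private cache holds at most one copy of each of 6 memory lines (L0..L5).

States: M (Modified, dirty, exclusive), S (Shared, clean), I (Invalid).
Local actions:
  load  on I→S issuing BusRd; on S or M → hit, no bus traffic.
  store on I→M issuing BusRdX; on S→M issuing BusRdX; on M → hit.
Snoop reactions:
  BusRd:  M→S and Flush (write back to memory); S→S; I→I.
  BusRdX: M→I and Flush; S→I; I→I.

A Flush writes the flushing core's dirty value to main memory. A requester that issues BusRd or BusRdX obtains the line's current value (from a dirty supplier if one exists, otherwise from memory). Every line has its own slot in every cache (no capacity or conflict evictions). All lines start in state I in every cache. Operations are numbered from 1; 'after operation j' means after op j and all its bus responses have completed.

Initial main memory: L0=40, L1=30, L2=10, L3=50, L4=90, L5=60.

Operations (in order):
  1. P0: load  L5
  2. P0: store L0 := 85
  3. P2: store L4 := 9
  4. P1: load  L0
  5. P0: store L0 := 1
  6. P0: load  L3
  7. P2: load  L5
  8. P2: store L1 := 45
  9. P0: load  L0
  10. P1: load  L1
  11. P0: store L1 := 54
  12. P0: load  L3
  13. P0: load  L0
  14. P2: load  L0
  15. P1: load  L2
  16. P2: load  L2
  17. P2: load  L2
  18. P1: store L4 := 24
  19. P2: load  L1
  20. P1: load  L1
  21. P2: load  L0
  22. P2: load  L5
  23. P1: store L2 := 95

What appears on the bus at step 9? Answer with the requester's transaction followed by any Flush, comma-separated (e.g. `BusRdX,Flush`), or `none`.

[1] P0: load  L5 | P0:S(60), P1:I, P2:I | bus: BusRd
[2] P0: store L0 := 85 | P0:M(85), P1:I, P2:I | bus: BusRdX
[3] P2: store L4 := 9 | P0:I, P1:I, P2:M(9) | bus: BusRdX
[4] P1: load  L0 | P0:S(85), P1:S(85), P2:I | bus: BusRd,Flush
[5] P0: store L0 := 1 | P0:M(1), P1:I, P2:I | bus: BusRdX
[6] P0: load  L3 | P0:S(50), P1:I, P2:I | bus: BusRd
[7] P2: load  L5 | P0:S(60), P1:I, P2:S(60) | bus: BusRd
[8] P2: store L1 := 45 | P0:I, P1:I, P2:M(45) | bus: BusRdX
[9] P0: load  L0 | P0:M(1), P1:I, P2:I | bus: none
[10] P1: load  L1 | P0:I, P1:S(45), P2:S(45) | bus: BusRd,Flush
[11] P0: store L1 := 54 | P0:M(54), P1:I, P2:I | bus: BusRdX
[12] P0: load  L3 | P0:S(50), P1:I, P2:I | bus: none
[13] P0: load  L0 | P0:M(1), P1:I, P2:I | bus: none
[14] P2: load  L0 | P0:S(1), P1:I, P2:S(1) | bus: BusRd,Flush
[15] P1: load  L2 | P0:I, P1:S(10), P2:I | bus: BusRd
[16] P2: load  L2 | P0:I, P1:S(10), P2:S(10) | bus: BusRd
[17] P2: load  L2 | P0:I, P1:S(10), P2:S(10) | bus: none
[18] P1: store L4 := 24 | P0:I, P1:M(24), P2:I | bus: BusRdX,Flush
[19] P2: load  L1 | P0:S(54), P1:I, P2:S(54) | bus: BusRd,Flush
[20] P1: load  L1 | P0:S(54), P1:S(54), P2:S(54) | bus: BusRd
[21] P2: load  L0 | P0:S(1), P1:I, P2:S(1) | bus: none
[22] P2: load  L5 | P0:S(60), P1:I, P2:S(60) | bus: none
[23] P1: store L2 := 95 | P0:I, P1:M(95), P2:I | bus: BusRdX

bus = none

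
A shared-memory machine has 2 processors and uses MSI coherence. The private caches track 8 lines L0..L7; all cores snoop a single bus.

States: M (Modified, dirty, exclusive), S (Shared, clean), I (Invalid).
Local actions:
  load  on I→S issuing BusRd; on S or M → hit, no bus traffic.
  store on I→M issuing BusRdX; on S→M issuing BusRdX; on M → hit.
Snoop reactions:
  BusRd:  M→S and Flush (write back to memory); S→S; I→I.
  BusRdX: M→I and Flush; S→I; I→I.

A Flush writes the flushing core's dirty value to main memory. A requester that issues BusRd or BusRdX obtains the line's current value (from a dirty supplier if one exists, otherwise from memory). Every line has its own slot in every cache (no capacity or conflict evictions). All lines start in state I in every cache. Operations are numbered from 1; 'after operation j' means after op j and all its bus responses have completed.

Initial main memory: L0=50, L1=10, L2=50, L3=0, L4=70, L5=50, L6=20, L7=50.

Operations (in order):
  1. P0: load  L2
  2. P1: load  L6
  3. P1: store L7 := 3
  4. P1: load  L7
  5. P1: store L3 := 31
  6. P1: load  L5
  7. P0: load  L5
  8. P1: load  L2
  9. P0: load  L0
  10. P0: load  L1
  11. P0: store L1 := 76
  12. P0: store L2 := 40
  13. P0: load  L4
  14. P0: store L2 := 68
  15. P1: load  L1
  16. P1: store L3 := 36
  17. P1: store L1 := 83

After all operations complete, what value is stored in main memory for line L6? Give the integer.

memory[L6] = 20

step 1: P0: load  L2  ⟶  SI  (L2)  txn=BusRd  M[L2]=50
step 2: P1: load  L6  ⟶  IS  (L6)  txn=BusRd  M[L6]=20
step 3: P1: store L7 := 3  ⟶  IM  (L7)  txn=BusRdX  M[L7]=50
step 4: P1: load  L7  ⟶  IM  (L7)  txn=∅  M[L7]=50
step 5: P1: store L3 := 31  ⟶  IM  (L3)  txn=BusRdX  M[L3]=0
step 6: P1: load  L5  ⟶  IS  (L5)  txn=BusRd  M[L5]=50
step 7: P0: load  L5  ⟶  SS  (L5)  txn=BusRd  M[L5]=50
step 8: P1: load  L2  ⟶  SS  (L2)  txn=BusRd  M[L2]=50
step 9: P0: load  L0  ⟶  SI  (L0)  txn=BusRd  M[L0]=50
step 10: P0: load  L1  ⟶  SI  (L1)  txn=BusRd  M[L1]=10
step 11: P0: store L1 := 76  ⟶  MI  (L1)  txn=BusRdX  M[L1]=10
step 12: P0: store L2 := 40  ⟶  MI  (L2)  txn=BusRdX  M[L2]=50
step 13: P0: load  L4  ⟶  SI  (L4)  txn=BusRd  M[L4]=70
step 14: P0: store L2 := 68  ⟶  MI  (L2)  txn=∅  M[L2]=50
step 15: P1: load  L1  ⟶  SS  (L1)  txn=BusRd+Flush  M[L1]=76
step 16: P1: store L3 := 36  ⟶  IM  (L3)  txn=∅  M[L3]=0
step 17: P1: store L1 := 83  ⟶  IM  (L1)  txn=BusRdX  M[L1]=76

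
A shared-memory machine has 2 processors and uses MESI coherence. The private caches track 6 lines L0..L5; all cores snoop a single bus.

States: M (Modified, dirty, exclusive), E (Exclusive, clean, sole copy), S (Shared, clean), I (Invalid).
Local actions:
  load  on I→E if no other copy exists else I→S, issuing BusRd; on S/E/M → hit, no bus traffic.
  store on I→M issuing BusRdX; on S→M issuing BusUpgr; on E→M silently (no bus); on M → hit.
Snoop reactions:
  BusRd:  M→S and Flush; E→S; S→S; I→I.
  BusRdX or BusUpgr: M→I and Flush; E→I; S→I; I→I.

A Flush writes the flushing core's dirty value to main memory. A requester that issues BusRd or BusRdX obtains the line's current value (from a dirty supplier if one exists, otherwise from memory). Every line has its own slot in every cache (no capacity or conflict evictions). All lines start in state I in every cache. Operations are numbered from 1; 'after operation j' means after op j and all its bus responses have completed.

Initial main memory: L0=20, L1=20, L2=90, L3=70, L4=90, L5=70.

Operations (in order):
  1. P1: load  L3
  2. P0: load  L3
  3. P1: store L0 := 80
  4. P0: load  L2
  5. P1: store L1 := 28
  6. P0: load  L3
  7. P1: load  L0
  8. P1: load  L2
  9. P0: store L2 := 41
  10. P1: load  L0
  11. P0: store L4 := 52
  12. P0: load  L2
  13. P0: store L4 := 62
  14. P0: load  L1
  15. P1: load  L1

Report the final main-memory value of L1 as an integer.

memory[L1] = 28

[1] P1: load  L3 | P0:I, P1:E(70) | bus: BusRd
[2] P0: load  L3 | P0:S(70), P1:S(70) | bus: BusRd
[3] P1: store L0 := 80 | P0:I, P1:M(80) | bus: BusRdX
[4] P0: load  L2 | P0:E(90), P1:I | bus: BusRd
[5] P1: store L1 := 28 | P0:I, P1:M(28) | bus: BusRdX
[6] P0: load  L3 | P0:S(70), P1:S(70) | bus: none
[7] P1: load  L0 | P0:I, P1:M(80) | bus: none
[8] P1: load  L2 | P0:S(90), P1:S(90) | bus: BusRd
[9] P0: store L2 := 41 | P0:M(41), P1:I | bus: BusUpgr
[10] P1: load  L0 | P0:I, P1:M(80) | bus: none
[11] P0: store L4 := 52 | P0:M(52), P1:I | bus: BusRdX
[12] P0: load  L2 | P0:M(41), P1:I | bus: none
[13] P0: store L4 := 62 | P0:M(62), P1:I | bus: none
[14] P0: load  L1 | P0:S(28), P1:S(28) | bus: BusRd,Flush
[15] P1: load  L1 | P0:S(28), P1:S(28) | bus: none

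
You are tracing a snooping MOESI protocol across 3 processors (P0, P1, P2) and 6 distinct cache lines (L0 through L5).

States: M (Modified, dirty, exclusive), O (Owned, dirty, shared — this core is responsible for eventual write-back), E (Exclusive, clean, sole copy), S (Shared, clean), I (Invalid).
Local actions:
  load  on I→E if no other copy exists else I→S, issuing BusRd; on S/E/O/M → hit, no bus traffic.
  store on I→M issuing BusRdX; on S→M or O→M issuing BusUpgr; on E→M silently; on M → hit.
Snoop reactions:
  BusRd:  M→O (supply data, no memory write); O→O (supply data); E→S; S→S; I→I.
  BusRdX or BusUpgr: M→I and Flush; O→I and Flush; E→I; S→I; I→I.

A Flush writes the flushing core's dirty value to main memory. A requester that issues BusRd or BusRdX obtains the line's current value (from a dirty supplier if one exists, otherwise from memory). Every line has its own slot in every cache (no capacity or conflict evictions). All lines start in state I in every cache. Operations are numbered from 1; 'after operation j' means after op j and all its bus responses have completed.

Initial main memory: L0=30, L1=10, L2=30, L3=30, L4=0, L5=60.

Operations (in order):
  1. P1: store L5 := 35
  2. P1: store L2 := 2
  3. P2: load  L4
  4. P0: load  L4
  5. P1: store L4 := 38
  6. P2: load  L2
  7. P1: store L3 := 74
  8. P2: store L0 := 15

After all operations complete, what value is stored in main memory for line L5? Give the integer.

memory[L5] = 60

[1] P1: store L5 := 35 | P0:I, P1:M(35), P2:I | bus: BusRdX
[2] P1: store L2 := 2 | P0:I, P1:M(2), P2:I | bus: BusRdX
[3] P2: load  L4 | P0:I, P1:I, P2:E(0) | bus: BusRd
[4] P0: load  L4 | P0:S(0), P1:I, P2:S(0) | bus: BusRd
[5] P1: store L4 := 38 | P0:I, P1:M(38), P2:I | bus: BusRdX
[6] P2: load  L2 | P0:I, P1:O(2), P2:S(2) | bus: BusRd
[7] P1: store L3 := 74 | P0:I, P1:M(74), P2:I | bus: BusRdX
[8] P2: store L0 := 15 | P0:I, P1:I, P2:M(15) | bus: BusRdX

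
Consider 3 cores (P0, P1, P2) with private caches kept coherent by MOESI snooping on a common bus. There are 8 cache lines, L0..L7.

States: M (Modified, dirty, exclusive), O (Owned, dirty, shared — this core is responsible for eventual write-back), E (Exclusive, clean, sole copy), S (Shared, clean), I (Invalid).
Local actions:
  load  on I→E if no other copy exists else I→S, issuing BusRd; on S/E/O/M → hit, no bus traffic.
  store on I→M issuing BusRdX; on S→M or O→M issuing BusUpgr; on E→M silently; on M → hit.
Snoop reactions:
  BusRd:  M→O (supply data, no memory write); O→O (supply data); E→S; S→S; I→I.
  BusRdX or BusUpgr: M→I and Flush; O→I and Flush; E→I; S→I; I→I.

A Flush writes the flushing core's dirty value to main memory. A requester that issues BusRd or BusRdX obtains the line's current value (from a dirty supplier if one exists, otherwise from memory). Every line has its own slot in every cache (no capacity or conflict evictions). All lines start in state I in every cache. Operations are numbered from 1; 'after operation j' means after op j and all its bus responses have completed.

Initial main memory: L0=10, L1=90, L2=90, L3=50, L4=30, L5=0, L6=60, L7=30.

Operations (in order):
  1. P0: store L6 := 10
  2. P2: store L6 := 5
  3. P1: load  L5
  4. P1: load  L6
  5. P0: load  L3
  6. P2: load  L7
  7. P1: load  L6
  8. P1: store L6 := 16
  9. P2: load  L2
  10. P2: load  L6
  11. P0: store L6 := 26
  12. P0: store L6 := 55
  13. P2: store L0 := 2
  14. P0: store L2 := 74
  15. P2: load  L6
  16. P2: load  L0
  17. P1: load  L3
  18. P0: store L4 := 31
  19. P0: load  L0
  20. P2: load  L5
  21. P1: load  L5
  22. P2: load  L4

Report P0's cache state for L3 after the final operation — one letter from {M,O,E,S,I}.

[1] P0: store L6 := 10 | P0:M(10), P1:I, P2:I | bus: BusRdX
[2] P2: store L6 := 5 | P0:I, P1:I, P2:M(5) | bus: BusRdX,Flush
[3] P1: load  L5 | P0:I, P1:E(0), P2:I | bus: BusRd
[4] P1: load  L6 | P0:I, P1:S(5), P2:O(5) | bus: BusRd
[5] P0: load  L3 | P0:E(50), P1:I, P2:I | bus: BusRd
[6] P2: load  L7 | P0:I, P1:I, P2:E(30) | bus: BusRd
[7] P1: load  L6 | P0:I, P1:S(5), P2:O(5) | bus: none
[8] P1: store L6 := 16 | P0:I, P1:M(16), P2:I | bus: BusUpgr,Flush
[9] P2: load  L2 | P0:I, P1:I, P2:E(90) | bus: BusRd
[10] P2: load  L6 | P0:I, P1:O(16), P2:S(16) | bus: BusRd
[11] P0: store L6 := 26 | P0:M(26), P1:I, P2:I | bus: BusRdX,Flush
[12] P0: store L6 := 55 | P0:M(55), P1:I, P2:I | bus: none
[13] P2: store L0 := 2 | P0:I, P1:I, P2:M(2) | bus: BusRdX
[14] P0: store L2 := 74 | P0:M(74), P1:I, P2:I | bus: BusRdX
[15] P2: load  L6 | P0:O(55), P1:I, P2:S(55) | bus: BusRd
[16] P2: load  L0 | P0:I, P1:I, P2:M(2) | bus: none
[17] P1: load  L3 | P0:S(50), P1:S(50), P2:I | bus: BusRd
[18] P0: store L4 := 31 | P0:M(31), P1:I, P2:I | bus: BusRdX
[19] P0: load  L0 | P0:S(2), P1:I, P2:O(2) | bus: BusRd
[20] P2: load  L5 | P0:I, P1:S(0), P2:S(0) | bus: BusRd
[21] P1: load  L5 | P0:I, P1:S(0), P2:S(0) | bus: none
[22] P2: load  L4 | P0:O(31), P1:I, P2:S(31) | bus: BusRd

state = S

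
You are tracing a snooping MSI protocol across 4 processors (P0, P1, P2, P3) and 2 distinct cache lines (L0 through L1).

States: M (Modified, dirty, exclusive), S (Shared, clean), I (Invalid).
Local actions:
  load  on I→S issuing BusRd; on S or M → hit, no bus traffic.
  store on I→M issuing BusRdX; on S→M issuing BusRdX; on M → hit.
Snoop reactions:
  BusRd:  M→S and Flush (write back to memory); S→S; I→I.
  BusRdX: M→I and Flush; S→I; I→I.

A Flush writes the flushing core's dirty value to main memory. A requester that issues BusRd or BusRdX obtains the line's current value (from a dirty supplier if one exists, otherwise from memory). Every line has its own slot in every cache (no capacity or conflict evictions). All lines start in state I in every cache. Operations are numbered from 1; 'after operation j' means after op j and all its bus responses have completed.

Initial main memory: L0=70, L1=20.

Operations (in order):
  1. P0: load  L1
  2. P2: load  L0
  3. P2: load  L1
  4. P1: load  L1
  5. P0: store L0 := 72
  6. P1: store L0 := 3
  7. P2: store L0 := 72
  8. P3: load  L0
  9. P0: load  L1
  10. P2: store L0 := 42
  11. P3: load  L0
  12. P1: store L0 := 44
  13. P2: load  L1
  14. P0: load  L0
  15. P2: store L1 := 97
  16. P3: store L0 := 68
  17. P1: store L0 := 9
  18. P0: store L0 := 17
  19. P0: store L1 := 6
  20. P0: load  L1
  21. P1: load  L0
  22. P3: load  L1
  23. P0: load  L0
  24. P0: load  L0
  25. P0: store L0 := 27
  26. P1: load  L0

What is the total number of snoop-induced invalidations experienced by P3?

step 1: P0: load  L1  ⟶  SIII  (L1)  txn=BusRd  M[L1]=20
step 2: P2: load  L0  ⟶  IISI  (L0)  txn=BusRd  M[L0]=70
step 3: P2: load  L1  ⟶  SISI  (L1)  txn=BusRd  M[L1]=20
step 4: P1: load  L1  ⟶  SSSI  (L1)  txn=BusRd  M[L1]=20
step 5: P0: store L0 := 72  ⟶  MIII  (L0)  txn=BusRdX  M[L0]=70
step 6: P1: store L0 := 3  ⟶  IMII  (L0)  txn=BusRdX+Flush  M[L0]=72
step 7: P2: store L0 := 72  ⟶  IIMI  (L0)  txn=BusRdX+Flush  M[L0]=3
step 8: P3: load  L0  ⟶  IISS  (L0)  txn=BusRd+Flush  M[L0]=72
step 9: P0: load  L1  ⟶  SSSI  (L1)  txn=∅  M[L1]=20
step 10: P2: store L0 := 42  ⟶  IIMI  (L0)  txn=BusRdX  M[L0]=72
step 11: P3: load  L0  ⟶  IISS  (L0)  txn=BusRd+Flush  M[L0]=42
step 12: P1: store L0 := 44  ⟶  IMII  (L0)  txn=BusRdX  M[L0]=42
step 13: P2: load  L1  ⟶  SSSI  (L1)  txn=∅  M[L1]=20
step 14: P0: load  L0  ⟶  SSII  (L0)  txn=BusRd+Flush  M[L0]=44
step 15: P2: store L1 := 97  ⟶  IIMI  (L1)  txn=BusRdX  M[L1]=20
step 16: P3: store L0 := 68  ⟶  IIIM  (L0)  txn=BusRdX  M[L0]=44
step 17: P1: store L0 := 9  ⟶  IMII  (L0)  txn=BusRdX+Flush  M[L0]=68
step 18: P0: store L0 := 17  ⟶  MIII  (L0)  txn=BusRdX+Flush  M[L0]=9
step 19: P0: store L1 := 6  ⟶  MIII  (L1)  txn=BusRdX+Flush  M[L1]=97
step 20: P0: load  L1  ⟶  MIII  (L1)  txn=∅  M[L1]=97
step 21: P1: load  L0  ⟶  SSII  (L0)  txn=BusRd+Flush  M[L0]=17
step 22: P3: load  L1  ⟶  SIIS  (L1)  txn=BusRd+Flush  M[L1]=6
step 23: P0: load  L0  ⟶  SSII  (L0)  txn=∅  M[L0]=17
step 24: P0: load  L0  ⟶  SSII  (L0)  txn=∅  M[L0]=17
step 25: P0: store L0 := 27  ⟶  MIII  (L0)  txn=BusRdX  M[L0]=17
step 26: P1: load  L0  ⟶  SSII  (L0)  txn=BusRd+Flush  M[L0]=27

invalidations = 3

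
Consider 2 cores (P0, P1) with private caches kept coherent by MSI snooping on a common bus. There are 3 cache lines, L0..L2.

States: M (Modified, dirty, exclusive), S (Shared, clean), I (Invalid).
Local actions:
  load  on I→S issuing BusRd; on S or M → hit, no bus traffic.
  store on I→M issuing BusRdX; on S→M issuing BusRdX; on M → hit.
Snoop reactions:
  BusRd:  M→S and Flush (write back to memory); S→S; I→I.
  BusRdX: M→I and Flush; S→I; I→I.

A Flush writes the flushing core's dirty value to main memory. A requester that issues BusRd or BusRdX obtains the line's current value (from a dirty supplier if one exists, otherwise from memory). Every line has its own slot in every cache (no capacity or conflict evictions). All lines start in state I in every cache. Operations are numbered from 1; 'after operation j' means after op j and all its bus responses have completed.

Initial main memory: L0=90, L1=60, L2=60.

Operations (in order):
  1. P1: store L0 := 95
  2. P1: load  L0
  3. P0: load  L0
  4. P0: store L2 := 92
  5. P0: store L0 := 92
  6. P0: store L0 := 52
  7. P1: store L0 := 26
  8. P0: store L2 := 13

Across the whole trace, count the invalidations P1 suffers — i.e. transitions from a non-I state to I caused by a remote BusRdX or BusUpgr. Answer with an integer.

  op1 P1: store L0 := 95 → I/M on L0; bus BusRdX; mem=90
  op2 P1: load  L0 → I/M on L0; bus (none); mem=90
  op3 P0: load  L0 → S/S on L0; bus BusRd Flush; mem=95
  op4 P0: store L2 := 92 → M/I on L2; bus BusRdX; mem=60
  op5 P0: store L0 := 92 → M/I on L0; bus BusRdX; mem=95
  op6 P0: store L0 := 52 → M/I on L0; bus (none); mem=95
  op7 P1: store L0 := 26 → I/M on L0; bus BusRdX Flush; mem=52
  op8 P0: store L2 := 13 → M/I on L2; bus (none); mem=60

invalidations = 1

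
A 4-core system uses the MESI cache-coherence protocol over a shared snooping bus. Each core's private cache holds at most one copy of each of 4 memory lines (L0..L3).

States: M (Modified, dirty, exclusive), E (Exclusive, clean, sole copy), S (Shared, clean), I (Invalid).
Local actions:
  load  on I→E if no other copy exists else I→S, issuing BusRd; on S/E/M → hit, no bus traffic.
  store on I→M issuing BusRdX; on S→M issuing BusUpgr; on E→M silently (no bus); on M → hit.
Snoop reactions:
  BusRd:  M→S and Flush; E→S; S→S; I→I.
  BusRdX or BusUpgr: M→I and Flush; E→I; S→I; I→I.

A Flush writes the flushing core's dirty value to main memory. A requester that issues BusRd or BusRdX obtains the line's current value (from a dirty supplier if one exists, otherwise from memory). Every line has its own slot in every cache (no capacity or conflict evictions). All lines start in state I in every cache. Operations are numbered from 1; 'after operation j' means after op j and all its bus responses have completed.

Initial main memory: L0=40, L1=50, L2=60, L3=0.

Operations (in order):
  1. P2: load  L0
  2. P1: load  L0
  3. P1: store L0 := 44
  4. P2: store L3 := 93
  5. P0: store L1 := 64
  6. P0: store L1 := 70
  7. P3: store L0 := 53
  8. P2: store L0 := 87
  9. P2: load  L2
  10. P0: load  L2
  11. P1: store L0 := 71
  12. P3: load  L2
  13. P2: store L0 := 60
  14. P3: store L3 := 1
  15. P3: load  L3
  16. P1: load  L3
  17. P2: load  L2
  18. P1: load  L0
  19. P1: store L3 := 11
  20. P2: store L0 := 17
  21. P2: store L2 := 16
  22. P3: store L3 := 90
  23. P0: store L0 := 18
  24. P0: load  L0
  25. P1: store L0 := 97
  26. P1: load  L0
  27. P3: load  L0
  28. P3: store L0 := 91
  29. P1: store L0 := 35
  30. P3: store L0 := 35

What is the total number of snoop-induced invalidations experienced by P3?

invalidations = 4

  op1 P2: load  L0 → I/I/E/I on L0; bus BusRd; mem=40
  op2 P1: load  L0 → I/S/S/I on L0; bus BusRd; mem=40
  op3 P1: store L0 := 44 → I/M/I/I on L0; bus BusUpgr; mem=40
  op4 P2: store L3 := 93 → I/I/M/I on L3; bus BusRdX; mem=0
  op5 P0: store L1 := 64 → M/I/I/I on L1; bus BusRdX; mem=50
  op6 P0: store L1 := 70 → M/I/I/I on L1; bus (none); mem=50
  op7 P3: store L0 := 53 → I/I/I/M on L0; bus BusRdX Flush; mem=44
  op8 P2: store L0 := 87 → I/I/M/I on L0; bus BusRdX Flush; mem=53
  op9 P2: load  L2 → I/I/E/I on L2; bus BusRd; mem=60
  op10 P0: load  L2 → S/I/S/I on L2; bus BusRd; mem=60
  op11 P1: store L0 := 71 → I/M/I/I on L0; bus BusRdX Flush; mem=87
  op12 P3: load  L2 → S/I/S/S on L2; bus BusRd; mem=60
  op13 P2: store L0 := 60 → I/I/M/I on L0; bus BusRdX Flush; mem=71
  op14 P3: store L3 := 1 → I/I/I/M on L3; bus BusRdX Flush; mem=93
  op15 P3: load  L3 → I/I/I/M on L3; bus (none); mem=93
  op16 P1: load  L3 → I/S/I/S on L3; bus BusRd Flush; mem=1
  op17 P2: load  L2 → S/I/S/S on L2; bus (none); mem=60
  op18 P1: load  L0 → I/S/S/I on L0; bus BusRd Flush; mem=60
  op19 P1: store L3 := 11 → I/M/I/I on L3; bus BusUpgr; mem=1
  op20 P2: store L0 := 17 → I/I/M/I on L0; bus BusUpgr; mem=60
  op21 P2: store L2 := 16 → I/I/M/I on L2; bus BusUpgr; mem=60
  op22 P3: store L3 := 90 → I/I/I/M on L3; bus BusRdX Flush; mem=11
  op23 P0: store L0 := 18 → M/I/I/I on L0; bus BusRdX Flush; mem=17
  op24 P0: load  L0 → M/I/I/I on L0; bus (none); mem=17
  op25 P1: store L0 := 97 → I/M/I/I on L0; bus BusRdX Flush; mem=18
  op26 P1: load  L0 → I/M/I/I on L0; bus (none); mem=18
  op27 P3: load  L0 → I/S/I/S on L0; bus BusRd Flush; mem=97
  op28 P3: store L0 := 91 → I/I/I/M on L0; bus BusUpgr; mem=97
  op29 P1: store L0 := 35 → I/M/I/I on L0; bus BusRdX Flush; mem=91
  op30 P3: store L0 := 35 → I/I/I/M on L0; bus BusRdX Flush; mem=35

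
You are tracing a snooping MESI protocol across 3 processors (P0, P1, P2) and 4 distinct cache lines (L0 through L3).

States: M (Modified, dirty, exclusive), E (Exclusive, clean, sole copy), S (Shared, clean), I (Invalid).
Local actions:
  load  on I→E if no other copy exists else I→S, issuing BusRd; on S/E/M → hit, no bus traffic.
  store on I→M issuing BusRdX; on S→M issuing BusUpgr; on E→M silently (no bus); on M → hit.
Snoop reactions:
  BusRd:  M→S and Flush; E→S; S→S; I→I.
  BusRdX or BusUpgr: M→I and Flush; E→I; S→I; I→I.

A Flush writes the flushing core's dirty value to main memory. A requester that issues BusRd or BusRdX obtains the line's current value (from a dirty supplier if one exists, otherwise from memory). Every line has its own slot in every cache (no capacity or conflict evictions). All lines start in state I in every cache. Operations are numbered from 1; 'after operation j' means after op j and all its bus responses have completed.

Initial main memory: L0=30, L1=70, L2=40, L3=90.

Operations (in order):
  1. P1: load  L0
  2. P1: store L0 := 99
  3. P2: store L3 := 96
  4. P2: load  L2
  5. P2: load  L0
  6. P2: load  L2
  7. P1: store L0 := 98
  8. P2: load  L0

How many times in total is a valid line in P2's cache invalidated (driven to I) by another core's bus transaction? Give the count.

[1] P1: load  L0 | P0:I, P1:E(30), P2:I | bus: BusRd
[2] P1: store L0 := 99 | P0:I, P1:M(99), P2:I | bus: none
[3] P2: store L3 := 96 | P0:I, P1:I, P2:M(96) | bus: BusRdX
[4] P2: load  L2 | P0:I, P1:I, P2:E(40) | bus: BusRd
[5] P2: load  L0 | P0:I, P1:S(99), P2:S(99) | bus: BusRd,Flush
[6] P2: load  L2 | P0:I, P1:I, P2:E(40) | bus: none
[7] P1: store L0 := 98 | P0:I, P1:M(98), P2:I | bus: BusUpgr
[8] P2: load  L0 | P0:I, P1:S(98), P2:S(98) | bus: BusRd,Flush

invalidations = 1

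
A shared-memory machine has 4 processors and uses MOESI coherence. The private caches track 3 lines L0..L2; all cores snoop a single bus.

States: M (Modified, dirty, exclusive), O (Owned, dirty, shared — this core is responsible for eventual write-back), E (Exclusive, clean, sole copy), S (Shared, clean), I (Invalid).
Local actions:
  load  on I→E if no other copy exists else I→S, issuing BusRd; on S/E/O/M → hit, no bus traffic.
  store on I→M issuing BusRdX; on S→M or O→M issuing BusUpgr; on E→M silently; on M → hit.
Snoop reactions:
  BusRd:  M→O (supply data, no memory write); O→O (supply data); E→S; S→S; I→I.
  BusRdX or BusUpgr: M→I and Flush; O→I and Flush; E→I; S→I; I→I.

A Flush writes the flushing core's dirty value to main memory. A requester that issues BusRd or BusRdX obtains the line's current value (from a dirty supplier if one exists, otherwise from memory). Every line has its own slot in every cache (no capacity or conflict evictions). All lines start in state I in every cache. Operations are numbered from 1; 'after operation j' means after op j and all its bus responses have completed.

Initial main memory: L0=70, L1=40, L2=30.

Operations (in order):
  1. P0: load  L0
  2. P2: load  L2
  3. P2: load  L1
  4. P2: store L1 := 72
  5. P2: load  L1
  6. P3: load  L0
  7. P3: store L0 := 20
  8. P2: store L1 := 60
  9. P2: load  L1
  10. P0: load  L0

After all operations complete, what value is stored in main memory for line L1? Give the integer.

[1] P0: load  L0 | P0:E(70), P1:I, P2:I, P3:I | bus: BusRd
[2] P2: load  L2 | P0:I, P1:I, P2:E(30), P3:I | bus: BusRd
[3] P2: load  L1 | P0:I, P1:I, P2:E(40), P3:I | bus: BusRd
[4] P2: store L1 := 72 | P0:I, P1:I, P2:M(72), P3:I | bus: none
[5] P2: load  L1 | P0:I, P1:I, P2:M(72), P3:I | bus: none
[6] P3: load  L0 | P0:S(70), P1:I, P2:I, P3:S(70) | bus: BusRd
[7] P3: store L0 := 20 | P0:I, P1:I, P2:I, P3:M(20) | bus: BusUpgr
[8] P2: store L1 := 60 | P0:I, P1:I, P2:M(60), P3:I | bus: none
[9] P2: load  L1 | P0:I, P1:I, P2:M(60), P3:I | bus: none
[10] P0: load  L0 | P0:S(20), P1:I, P2:I, P3:O(20) | bus: BusRd

memory[L1] = 40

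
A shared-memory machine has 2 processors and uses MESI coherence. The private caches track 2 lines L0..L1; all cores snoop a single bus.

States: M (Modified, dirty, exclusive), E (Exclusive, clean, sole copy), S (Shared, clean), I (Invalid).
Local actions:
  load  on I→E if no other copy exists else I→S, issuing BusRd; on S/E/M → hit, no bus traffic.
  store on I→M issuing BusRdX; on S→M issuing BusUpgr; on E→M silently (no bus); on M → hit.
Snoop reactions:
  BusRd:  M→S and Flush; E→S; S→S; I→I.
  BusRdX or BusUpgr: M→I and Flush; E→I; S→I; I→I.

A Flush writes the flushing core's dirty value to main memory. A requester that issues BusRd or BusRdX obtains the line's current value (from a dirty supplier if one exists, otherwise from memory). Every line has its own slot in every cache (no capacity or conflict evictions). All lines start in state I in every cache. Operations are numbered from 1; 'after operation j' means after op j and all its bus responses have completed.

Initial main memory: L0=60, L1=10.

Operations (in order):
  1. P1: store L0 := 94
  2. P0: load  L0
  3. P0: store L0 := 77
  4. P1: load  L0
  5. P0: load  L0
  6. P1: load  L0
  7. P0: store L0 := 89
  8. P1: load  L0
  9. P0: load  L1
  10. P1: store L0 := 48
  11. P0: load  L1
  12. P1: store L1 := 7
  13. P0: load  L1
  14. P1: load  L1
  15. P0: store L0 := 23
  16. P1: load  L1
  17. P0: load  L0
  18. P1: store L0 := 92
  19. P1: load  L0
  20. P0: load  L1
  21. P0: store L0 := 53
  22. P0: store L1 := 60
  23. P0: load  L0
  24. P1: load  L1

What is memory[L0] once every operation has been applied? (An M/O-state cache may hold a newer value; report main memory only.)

  op1 P1: store L0 := 94 → I/M on L0; bus BusRdX; mem=60
  op2 P0: load  L0 → S/S on L0; bus BusRd Flush; mem=94
  op3 P0: store L0 := 77 → M/I on L0; bus BusUpgr; mem=94
  op4 P1: load  L0 → S/S on L0; bus BusRd Flush; mem=77
  op5 P0: load  L0 → S/S on L0; bus (none); mem=77
  op6 P1: load  L0 → S/S on L0; bus (none); mem=77
  op7 P0: store L0 := 89 → M/I on L0; bus BusUpgr; mem=77
  op8 P1: load  L0 → S/S on L0; bus BusRd Flush; mem=89
  op9 P0: load  L1 → E/I on L1; bus BusRd; mem=10
  op10 P1: store L0 := 48 → I/M on L0; bus BusUpgr; mem=89
  op11 P0: load  L1 → E/I on L1; bus (none); mem=10
  op12 P1: store L1 := 7 → I/M on L1; bus BusRdX; mem=10
  op13 P0: load  L1 → S/S on L1; bus BusRd Flush; mem=7
  op14 P1: load  L1 → S/S on L1; bus (none); mem=7
  op15 P0: store L0 := 23 → M/I on L0; bus BusRdX Flush; mem=48
  op16 P1: load  L1 → S/S on L1; bus (none); mem=7
  op17 P0: load  L0 → M/I on L0; bus (none); mem=48
  op18 P1: store L0 := 92 → I/M on L0; bus BusRdX Flush; mem=23
  op19 P1: load  L0 → I/M on L0; bus (none); mem=23
  op20 P0: load  L1 → S/S on L1; bus (none); mem=7
  op21 P0: store L0 := 53 → M/I on L0; bus BusRdX Flush; mem=92
  op22 P0: store L1 := 60 → M/I on L1; bus BusUpgr; mem=7
  op23 P0: load  L0 → M/I on L0; bus (none); mem=92
  op24 P1: load  L1 → S/S on L1; bus BusRd Flush; mem=60

memory[L0] = 92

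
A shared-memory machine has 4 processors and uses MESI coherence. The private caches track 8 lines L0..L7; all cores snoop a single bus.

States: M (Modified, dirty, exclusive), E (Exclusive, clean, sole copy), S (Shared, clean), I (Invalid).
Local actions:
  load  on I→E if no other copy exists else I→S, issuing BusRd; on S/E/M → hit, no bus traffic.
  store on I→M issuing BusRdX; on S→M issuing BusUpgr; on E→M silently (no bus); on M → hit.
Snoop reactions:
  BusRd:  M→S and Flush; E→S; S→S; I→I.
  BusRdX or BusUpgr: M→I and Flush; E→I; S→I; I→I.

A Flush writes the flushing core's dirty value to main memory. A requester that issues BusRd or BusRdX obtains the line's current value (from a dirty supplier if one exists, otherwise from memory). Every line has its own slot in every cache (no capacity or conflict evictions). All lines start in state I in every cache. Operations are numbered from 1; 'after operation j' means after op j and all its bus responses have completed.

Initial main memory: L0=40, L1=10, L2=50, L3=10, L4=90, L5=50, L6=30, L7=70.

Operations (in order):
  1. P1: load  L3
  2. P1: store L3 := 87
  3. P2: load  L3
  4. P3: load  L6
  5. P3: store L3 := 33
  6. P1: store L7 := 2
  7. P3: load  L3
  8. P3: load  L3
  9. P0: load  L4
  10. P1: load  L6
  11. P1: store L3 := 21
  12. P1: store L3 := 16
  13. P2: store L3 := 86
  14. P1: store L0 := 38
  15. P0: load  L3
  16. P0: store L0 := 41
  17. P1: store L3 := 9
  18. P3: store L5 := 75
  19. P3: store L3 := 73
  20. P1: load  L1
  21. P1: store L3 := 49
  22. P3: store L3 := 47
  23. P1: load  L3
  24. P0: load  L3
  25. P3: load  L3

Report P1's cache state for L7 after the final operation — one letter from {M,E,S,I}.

state = M

  op1 P1: load  L3 → I/E/I/I on L3; bus BusRd; mem=10
  op2 P1: store L3 := 87 → I/M/I/I on L3; bus (none); mem=10
  op3 P2: load  L3 → I/S/S/I on L3; bus BusRd Flush; mem=87
  op4 P3: load  L6 → I/I/I/E on L6; bus BusRd; mem=30
  op5 P3: store L3 := 33 → I/I/I/M on L3; bus BusRdX; mem=87
  op6 P1: store L7 := 2 → I/M/I/I on L7; bus BusRdX; mem=70
  op7 P3: load  L3 → I/I/I/M on L3; bus (none); mem=87
  op8 P3: load  L3 → I/I/I/M on L3; bus (none); mem=87
  op9 P0: load  L4 → E/I/I/I on L4; bus BusRd; mem=90
  op10 P1: load  L6 → I/S/I/S on L6; bus BusRd; mem=30
  op11 P1: store L3 := 21 → I/M/I/I on L3; bus BusRdX Flush; mem=33
  op12 P1: store L3 := 16 → I/M/I/I on L3; bus (none); mem=33
  op13 P2: store L3 := 86 → I/I/M/I on L3; bus BusRdX Flush; mem=16
  op14 P1: store L0 := 38 → I/M/I/I on L0; bus BusRdX; mem=40
  op15 P0: load  L3 → S/I/S/I on L3; bus BusRd Flush; mem=86
  op16 P0: store L0 := 41 → M/I/I/I on L0; bus BusRdX Flush; mem=38
  op17 P1: store L3 := 9 → I/M/I/I on L3; bus BusRdX; mem=86
  op18 P3: store L5 := 75 → I/I/I/M on L5; bus BusRdX; mem=50
  op19 P3: store L3 := 73 → I/I/I/M on L3; bus BusRdX Flush; mem=9
  op20 P1: load  L1 → I/E/I/I on L1; bus BusRd; mem=10
  op21 P1: store L3 := 49 → I/M/I/I on L3; bus BusRdX Flush; mem=73
  op22 P3: store L3 := 47 → I/I/I/M on L3; bus BusRdX Flush; mem=49
  op23 P1: load  L3 → I/S/I/S on L3; bus BusRd Flush; mem=47
  op24 P0: load  L3 → S/S/I/S on L3; bus BusRd; mem=47
  op25 P3: load  L3 → S/S/I/S on L3; bus (none); mem=47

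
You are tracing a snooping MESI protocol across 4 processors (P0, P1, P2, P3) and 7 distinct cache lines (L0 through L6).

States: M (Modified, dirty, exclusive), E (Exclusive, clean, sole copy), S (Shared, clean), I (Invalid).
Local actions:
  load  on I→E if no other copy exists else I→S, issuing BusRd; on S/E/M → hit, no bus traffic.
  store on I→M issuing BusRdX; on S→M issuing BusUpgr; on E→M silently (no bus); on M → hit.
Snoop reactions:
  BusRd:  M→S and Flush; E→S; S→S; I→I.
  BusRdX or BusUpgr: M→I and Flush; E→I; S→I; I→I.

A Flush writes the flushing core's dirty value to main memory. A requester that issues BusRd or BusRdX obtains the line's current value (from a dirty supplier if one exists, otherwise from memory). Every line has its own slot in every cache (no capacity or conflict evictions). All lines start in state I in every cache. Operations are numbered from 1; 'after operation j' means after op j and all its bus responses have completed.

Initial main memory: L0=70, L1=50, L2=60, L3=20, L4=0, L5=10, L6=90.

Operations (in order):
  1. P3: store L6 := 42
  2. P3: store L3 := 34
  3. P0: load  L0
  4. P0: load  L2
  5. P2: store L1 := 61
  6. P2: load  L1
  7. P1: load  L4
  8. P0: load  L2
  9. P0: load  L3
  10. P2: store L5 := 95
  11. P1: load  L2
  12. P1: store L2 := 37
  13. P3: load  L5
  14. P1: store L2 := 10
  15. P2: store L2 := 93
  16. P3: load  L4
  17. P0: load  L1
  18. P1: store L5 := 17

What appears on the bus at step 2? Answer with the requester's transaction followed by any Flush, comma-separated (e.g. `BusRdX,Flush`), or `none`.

bus = BusRdX

[1] P3: store L6 := 42 | P0:I, P1:I, P2:I, P3:M(42) | bus: BusRdX
[2] P3: store L3 := 34 | P0:I, P1:I, P2:I, P3:M(34) | bus: BusRdX
[3] P0: load  L0 | P0:E(70), P1:I, P2:I, P3:I | bus: BusRd
[4] P0: load  L2 | P0:E(60), P1:I, P2:I, P3:I | bus: BusRd
[5] P2: store L1 := 61 | P0:I, P1:I, P2:M(61), P3:I | bus: BusRdX
[6] P2: load  L1 | P0:I, P1:I, P2:M(61), P3:I | bus: none
[7] P1: load  L4 | P0:I, P1:E(0), P2:I, P3:I | bus: BusRd
[8] P0: load  L2 | P0:E(60), P1:I, P2:I, P3:I | bus: none
[9] P0: load  L3 | P0:S(34), P1:I, P2:I, P3:S(34) | bus: BusRd,Flush
[10] P2: store L5 := 95 | P0:I, P1:I, P2:M(95), P3:I | bus: BusRdX
[11] P1: load  L2 | P0:S(60), P1:S(60), P2:I, P3:I | bus: BusRd
[12] P1: store L2 := 37 | P0:I, P1:M(37), P2:I, P3:I | bus: BusUpgr
[13] P3: load  L5 | P0:I, P1:I, P2:S(95), P3:S(95) | bus: BusRd,Flush
[14] P1: store L2 := 10 | P0:I, P1:M(10), P2:I, P3:I | bus: none
[15] P2: store L2 := 93 | P0:I, P1:I, P2:M(93), P3:I | bus: BusRdX,Flush
[16] P3: load  L4 | P0:I, P1:S(0), P2:I, P3:S(0) | bus: BusRd
[17] P0: load  L1 | P0:S(61), P1:I, P2:S(61), P3:I | bus: BusRd,Flush
[18] P1: store L5 := 17 | P0:I, P1:M(17), P2:I, P3:I | bus: BusRdX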